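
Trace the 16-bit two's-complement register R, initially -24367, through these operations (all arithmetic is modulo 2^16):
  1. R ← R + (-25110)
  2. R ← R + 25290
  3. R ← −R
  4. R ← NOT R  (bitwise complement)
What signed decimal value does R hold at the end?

Start: R = -24367 = 1010000011010001.
R = -24367 + (-25110) = -49477; wraps to 16059 = 0011111010111011
R = 16059 + 25290 = 41349; wraps to -24187 = 1010000110000101
R = −(-24187) = 24187 = 0101111001111011
R = NOT 0101111001111011 = 1010000110000100 = -24188

-24188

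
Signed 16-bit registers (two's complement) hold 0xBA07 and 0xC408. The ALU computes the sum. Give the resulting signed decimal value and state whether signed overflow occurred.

0xBA07 = 1011101000000111 = -17913 (signed)
0xC408 = 1100010000001000 = -15352 (signed)
  1011101000000111
+ 1100010000001000
= 0111111000001111  (discard carry-out 1)
Result 0111111000001111: MSB = 0 → value 32271.
Both addends are negative but the stored result is non-negative: signed overflow. The true value -17913 + (-15352) = -33265 lies outside [-32768, 32767].

32271; overflow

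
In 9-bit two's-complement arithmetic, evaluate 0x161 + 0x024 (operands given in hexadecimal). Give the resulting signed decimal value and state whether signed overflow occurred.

-123; no overflow

0x161 = 101100001 = -159 (signed)
0x024 = 000100100 = 36 (signed)
  101100001
+ 000100100
= 110000101
Result 110000101: MSB = 1 → 389 − 512 = -123.
Addends have opposite signs, so signed overflow cannot occur.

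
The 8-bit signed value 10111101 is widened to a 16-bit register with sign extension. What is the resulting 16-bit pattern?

1111111110111101

MSB of 10111101 is 1; replicate it into the new high bits.
11111111|10111101 → 1111111110111101 (still -67).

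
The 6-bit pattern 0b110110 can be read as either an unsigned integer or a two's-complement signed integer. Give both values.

unsigned = 54, signed = -10

Unsigned: 110110 = 54.
Signed: MSB=1 → 54 − 64 = -10.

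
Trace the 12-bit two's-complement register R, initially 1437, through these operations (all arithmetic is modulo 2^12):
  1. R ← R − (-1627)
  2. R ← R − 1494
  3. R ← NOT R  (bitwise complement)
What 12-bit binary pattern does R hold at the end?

100111011101

Start: R = 1437 = 010110011101.
R = 1437 − (-1627) = 3064; wraps to -1032 = 101111111000
R = -1032 − 1494 = -2526; wraps to 1570 = 011000100010
R = NOT 011000100010 = 100111011101 = -1571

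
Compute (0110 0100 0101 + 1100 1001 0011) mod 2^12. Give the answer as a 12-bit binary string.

001011011000

  011001000101
+ 110010010011
= 001011011000  (discard carry-out 1)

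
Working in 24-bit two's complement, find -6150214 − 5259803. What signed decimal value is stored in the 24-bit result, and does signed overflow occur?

5367199; overflow

-6150214 → 101000100010011110111010
5259803 → 010100000100001000011011
Subtract via negate-and-add: invert 010100000100001000011011 + 1 = 101011111011110111100101 (i.e. -5259803).
  101000100010011110111010
+ 101011111011110111100101
= 010100011110010110011111  (discard carry-out 1)
Result 010100011110010110011111: MSB = 0 → value 5367199.
Both addends (after negating the subtrahend) are negative but the stored result is non-negative: signed overflow. The true value -6150214 − 5259803 = -11410017 lies outside [-8388608, 8388607].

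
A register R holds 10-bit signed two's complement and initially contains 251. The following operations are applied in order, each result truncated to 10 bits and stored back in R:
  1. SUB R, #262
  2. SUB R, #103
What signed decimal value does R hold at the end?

-114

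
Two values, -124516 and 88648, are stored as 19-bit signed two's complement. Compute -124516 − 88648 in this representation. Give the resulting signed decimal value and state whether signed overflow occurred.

-124516 → 1100001100110011100
88648 → 0010101101001001000
Subtract via negate-and-add: invert 0010101101001001000 + 1 = 1101010010110111000 (i.e. -88648).
  1100001100110011100
+ 1101010010110111000
= 1001011111101010100  (discard carry-out 1)
Result 1001011111101010100: MSB = 1 → 311124 − 524288 = -213164.
Both addends (after negating the subtrahend) are negative and so is the stored result: no signed overflow.

-213164; no overflow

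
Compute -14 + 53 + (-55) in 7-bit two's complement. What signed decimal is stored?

-16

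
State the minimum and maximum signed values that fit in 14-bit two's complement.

min = -8192, max = 8191

Minimum: −2^13 = -8192.
Maximum: 2^13 − 1 = 8191.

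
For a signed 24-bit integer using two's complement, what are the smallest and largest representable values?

Minimum: −2^23 = -8388608.
Maximum: 2^23 − 1 = 8388607.

min = -8388608, max = 8388607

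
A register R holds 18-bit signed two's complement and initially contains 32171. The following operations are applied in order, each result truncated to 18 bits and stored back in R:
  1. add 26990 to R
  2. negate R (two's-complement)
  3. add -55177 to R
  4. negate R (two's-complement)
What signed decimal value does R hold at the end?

114338

Start: R = 32171 = 000111110110101011.
R = 32171 + 26990 = 59161 = 001110011100011001
R = −(59161) = -59161 = 110001100011100111
R = -59161 + (-55177) = -114338 = 100100000101011110
R = −(-114338) = 114338 = 011011111010100010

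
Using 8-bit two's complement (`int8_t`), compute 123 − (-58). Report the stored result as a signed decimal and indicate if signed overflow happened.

-75; overflow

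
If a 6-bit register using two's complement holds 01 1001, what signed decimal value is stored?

MSB is 0, so the value is non-negative: 011001 = 25.

25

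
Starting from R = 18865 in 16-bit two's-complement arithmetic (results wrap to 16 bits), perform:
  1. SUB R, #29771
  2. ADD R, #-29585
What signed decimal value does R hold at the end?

25045

Start: R = 18865 = 0100100110110001.
R = 18865 − 29771 = -10906 = 1101010101100110
R = -10906 + (-29585) = -40491; wraps to 25045 = 0110000111010101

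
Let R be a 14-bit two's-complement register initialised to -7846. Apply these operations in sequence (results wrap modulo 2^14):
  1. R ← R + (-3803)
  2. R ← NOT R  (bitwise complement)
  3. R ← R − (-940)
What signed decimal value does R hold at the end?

-3796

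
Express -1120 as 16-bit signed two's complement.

|-1120| = 1120 = 0000010001100000 in 16 bits.
Invert the bits: 1111101110011111. Add 1: 1111101110100000.

1111101110100000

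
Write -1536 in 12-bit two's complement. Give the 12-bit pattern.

101000000000

|-1536| = 1536 = 011000000000 in 12 bits.
Invert the bits: 100111111111. Add 1: 101000000000.
Check: 101000000000 reads as 2560 − 4096 = -1536.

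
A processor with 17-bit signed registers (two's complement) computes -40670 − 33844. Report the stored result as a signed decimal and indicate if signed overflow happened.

56558; overflow

-40670 → 10110000100100010
33844 → 01000010000110100
Subtract via negate-and-add: invert 01000010000110100 + 1 = 10111101111001100 (i.e. -33844).
  10110000100100010
+ 10111101111001100
= 01101110011101110  (discard carry-out 1)
Result 01101110011101110: MSB = 0 → value 56558.
Both addends (after negating the subtrahend) are negative but the stored result is non-negative: signed overflow. The true value -40670 − 33844 = -74514 lies outside [-65536, 65535].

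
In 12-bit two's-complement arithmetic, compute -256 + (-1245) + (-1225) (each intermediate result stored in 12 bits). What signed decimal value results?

1370

-256 + (-1245) = -1501 (101000100011)
-1501 + (-1225) = -2726 → wraps to 1370 (010101011010)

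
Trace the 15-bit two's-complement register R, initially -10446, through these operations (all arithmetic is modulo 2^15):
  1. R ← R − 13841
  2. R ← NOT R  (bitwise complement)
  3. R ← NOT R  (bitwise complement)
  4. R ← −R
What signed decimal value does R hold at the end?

-8481

Start: R = -10446 = 101011100110010.
R = -10446 − 13841 = -24287; wraps to 8481 = 010000100100001
R = NOT 010000100100001 = 101111011011110 = -8482
R = NOT 101111011011110 = 010000100100001 = 8481
R = −(8481) = -8481 = 101111011011111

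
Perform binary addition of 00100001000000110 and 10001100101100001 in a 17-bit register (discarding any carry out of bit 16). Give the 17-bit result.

10101101101100111

  00100001000000110
+ 10001100101100001
= 10101101101100111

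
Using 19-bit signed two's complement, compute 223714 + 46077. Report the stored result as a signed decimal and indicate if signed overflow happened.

223714 → 0110110100111100010
46077 → 0001011001111111101
  0110110100111100010
+ 0001011001111111101
= 1000001110111011111
Result 1000001110111011111: MSB = 1 → 269791 − 524288 = -254497.
Both addends are non-negative but the stored result is negative: signed overflow. The true value 223714 + 46077 = 269791 lies outside [-262144, 262143].

-254497; overflow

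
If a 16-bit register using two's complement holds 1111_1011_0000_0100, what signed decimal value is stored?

-1276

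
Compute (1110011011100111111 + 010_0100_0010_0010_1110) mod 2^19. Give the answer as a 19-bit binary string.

  1110011011100111111
+ 0100100001000101110
= 0010111100101101101  (discard carry-out 1)

0010111100101101101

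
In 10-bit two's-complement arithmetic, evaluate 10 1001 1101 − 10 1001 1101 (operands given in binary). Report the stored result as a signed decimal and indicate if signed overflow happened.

0; no overflow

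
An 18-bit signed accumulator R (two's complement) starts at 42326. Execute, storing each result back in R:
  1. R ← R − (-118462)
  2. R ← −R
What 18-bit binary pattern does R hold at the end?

011000101111101100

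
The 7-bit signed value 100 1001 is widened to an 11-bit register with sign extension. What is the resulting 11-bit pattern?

MSB of 1001001 is 1; replicate it into the new high bits.
1111|1001001 → 11111001001 (still -55).

11111001001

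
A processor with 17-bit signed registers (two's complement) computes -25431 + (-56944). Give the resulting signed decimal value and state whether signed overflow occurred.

48697; overflow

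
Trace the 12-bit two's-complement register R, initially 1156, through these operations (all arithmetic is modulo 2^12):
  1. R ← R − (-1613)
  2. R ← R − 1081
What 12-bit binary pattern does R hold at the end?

Start: R = 1156 = 010010000100.
R = 1156 − (-1613) = 2769; wraps to -1327 = 101011010001
R = -1327 − 1081 = -2408; wraps to 1688 = 011010011000

011010011000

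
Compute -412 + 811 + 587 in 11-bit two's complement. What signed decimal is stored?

-412 + 811 = 399 (00110001111)
399 + 587 = 986 (01111011010)

986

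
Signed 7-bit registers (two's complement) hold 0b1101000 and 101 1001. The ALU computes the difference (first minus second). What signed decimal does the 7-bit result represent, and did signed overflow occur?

0b1101000 → 1101000 = -24 (signed)
101 1001 → 1011001 = -39 (signed)
Subtract via negate-and-add: invert 1011001 + 1 = 0100111 (i.e. 39).
  1101000
+ 0100111
= 0001111  (discard carry-out 1)
Result 0001111: MSB = 0 → value 15.
Addends (after negating the subtrahend) have opposite signs, so signed overflow cannot occur.

15; no overflow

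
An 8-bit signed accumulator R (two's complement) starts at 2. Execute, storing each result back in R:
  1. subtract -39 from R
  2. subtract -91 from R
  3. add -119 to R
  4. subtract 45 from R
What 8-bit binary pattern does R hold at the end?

11100000

Start: R = 2 = 00000010.
R = 2 − (-39) = 41 = 00101001
R = 41 − (-91) = 132; wraps to -124 = 10000100
R = -124 + (-119) = -243; wraps to 13 = 00001101
R = 13 − 45 = -32 = 11100000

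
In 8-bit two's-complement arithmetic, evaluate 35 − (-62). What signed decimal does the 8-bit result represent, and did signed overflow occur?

35 → 00100011
-62 → 11000010
Subtract via negate-and-add: invert 11000010 + 1 = 00111110 (i.e. 62).
  00100011
+ 00111110
= 01100001
Result 01100001: MSB = 0 → value 97.
Both addends (after negating the subtrahend) are non-negative and so is the stored result: no signed overflow.

97; no overflow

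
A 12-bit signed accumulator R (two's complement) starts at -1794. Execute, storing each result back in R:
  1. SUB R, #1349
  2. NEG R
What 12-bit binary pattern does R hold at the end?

Start: R = -1794 = 100011111110.
R = -1794 − 1349 = -3143; wraps to 953 = 001110111001
R = −(953) = -953 = 110001000111

110001000111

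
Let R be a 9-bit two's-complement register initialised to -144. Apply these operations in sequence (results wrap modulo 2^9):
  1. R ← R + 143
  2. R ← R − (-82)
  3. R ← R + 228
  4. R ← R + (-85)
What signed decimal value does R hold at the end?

224

Start: R = -144 = 101110000.
R = -144 + 143 = -1 = 111111111
R = -1 − (-82) = 81 = 001010001
R = 81 + 228 = 309; wraps to -203 = 100110101
R = -203 + (-85) = -288; wraps to 224 = 011100000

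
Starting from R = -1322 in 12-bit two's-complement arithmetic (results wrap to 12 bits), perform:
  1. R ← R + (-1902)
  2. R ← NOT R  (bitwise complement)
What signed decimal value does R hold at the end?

Start: R = -1322 = 101011010110.
R = -1322 + (-1902) = -3224; wraps to 872 = 001101101000
R = NOT 001101101000 = 110010010111 = -873

-873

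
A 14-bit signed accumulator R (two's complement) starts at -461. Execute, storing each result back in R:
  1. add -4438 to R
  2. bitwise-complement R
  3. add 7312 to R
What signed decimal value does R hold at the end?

-4174

Start: R = -461 = 11111000110011.
R = -461 + (-4438) = -4899 = 10110011011101
R = NOT 10110011011101 = 01001100100010 = 4898
R = 4898 + 7312 = 12210; wraps to -4174 = 10111110110010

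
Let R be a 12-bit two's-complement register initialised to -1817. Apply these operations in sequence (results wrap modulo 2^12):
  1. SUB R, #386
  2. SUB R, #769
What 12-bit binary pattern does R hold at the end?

Start: R = -1817 = 100011100111.
R = -1817 − 386 = -2203; wraps to 1893 = 011101100101
R = 1893 − 769 = 1124 = 010001100100

010001100100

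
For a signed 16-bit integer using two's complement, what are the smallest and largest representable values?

min = -32768, max = 32767

Minimum: −2^15 = -32768.
Maximum: 2^15 − 1 = 32767.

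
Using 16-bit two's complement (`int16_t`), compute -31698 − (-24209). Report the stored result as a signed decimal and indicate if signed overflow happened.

-7489; no overflow

-31698 → 1000010000101110
-24209 → 1010000101101111
Subtract via negate-and-add: invert 1010000101101111 + 1 = 0101111010010001 (i.e. 24209).
  1000010000101110
+ 0101111010010001
= 1110001010111111
Result 1110001010111111: MSB = 1 → 58047 − 65536 = -7489.
Addends (after negating the subtrahend) have opposite signs, so signed overflow cannot occur.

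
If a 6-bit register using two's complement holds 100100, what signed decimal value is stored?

-28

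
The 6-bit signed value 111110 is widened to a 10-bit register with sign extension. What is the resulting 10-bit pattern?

MSB of 111110 is 1; replicate it into the new high bits.
1111|111110 → 1111111110 (still -2).

1111111110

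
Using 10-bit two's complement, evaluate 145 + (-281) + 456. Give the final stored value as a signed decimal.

320

145 + (-281) = -136 (1101111000)
-136 + 456 = 320 (0101000000)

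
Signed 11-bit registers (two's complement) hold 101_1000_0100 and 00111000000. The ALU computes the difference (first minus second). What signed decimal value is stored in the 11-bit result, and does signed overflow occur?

964; overflow

101_1000_0100 → 10110000100 = -636 (signed)
00111000000 = 448 (signed)
Subtract via negate-and-add: invert 00111000000 + 1 = 11001000000 (i.e. -448).
  10110000100
+ 11001000000
= 01111000100  (discard carry-out 1)
Result 01111000100: MSB = 0 → value 964.
Both addends (after negating the subtrahend) are negative but the stored result is non-negative: signed overflow. The true value -636 − 448 = -1084 lies outside [-1024, 1023].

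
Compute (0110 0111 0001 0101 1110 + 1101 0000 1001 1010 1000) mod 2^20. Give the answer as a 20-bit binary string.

00110111101100000110

  01100111000101011110
+ 11010000100110101000
= 00110111101100000110  (discard carry-out 1)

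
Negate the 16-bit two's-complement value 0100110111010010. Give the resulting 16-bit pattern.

Invert: 1011001000101101. Add 1: 1011001000101110.
Check: 0100110111010010 = 19922, 1011001000101110 = -19922.

1011001000101110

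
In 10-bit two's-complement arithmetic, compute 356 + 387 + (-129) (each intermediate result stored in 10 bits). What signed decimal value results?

356 + 387 = 743 → wraps to -281 (1011100111)
-281 + (-129) = -410 (1001100110)

-410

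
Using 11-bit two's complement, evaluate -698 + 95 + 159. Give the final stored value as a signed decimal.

-698 + 95 = -603 (10110100101)
-603 + 159 = -444 (11001000100)

-444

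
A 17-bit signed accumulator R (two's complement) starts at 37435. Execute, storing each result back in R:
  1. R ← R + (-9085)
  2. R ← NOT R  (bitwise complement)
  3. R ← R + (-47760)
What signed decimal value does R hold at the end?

54961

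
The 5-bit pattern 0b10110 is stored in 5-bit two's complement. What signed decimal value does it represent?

MSB is 1, so the value is negative.
Invert: 01001. Add 1: 01010 = 10. So the value is −10.

-10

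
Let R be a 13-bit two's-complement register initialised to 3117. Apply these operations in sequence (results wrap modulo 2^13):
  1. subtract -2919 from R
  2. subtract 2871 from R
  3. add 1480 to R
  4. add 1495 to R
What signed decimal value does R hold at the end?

-2052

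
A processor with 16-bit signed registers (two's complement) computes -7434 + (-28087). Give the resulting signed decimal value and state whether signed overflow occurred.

-7434 → 1110001011110110
-28087 → 1001001001001001
  1110001011110110
+ 1001001001001001
= 0111010100111111  (discard carry-out 1)
Result 0111010100111111: MSB = 0 → value 30015.
Both addends are negative but the stored result is non-negative: signed overflow. The true value -7434 + (-28087) = -35521 lies outside [-32768, 32767].

30015; overflow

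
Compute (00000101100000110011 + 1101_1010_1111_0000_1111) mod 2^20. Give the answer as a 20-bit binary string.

11100000011101000010

  00000101100000110011
+ 11011010111100001111
= 11100000011101000010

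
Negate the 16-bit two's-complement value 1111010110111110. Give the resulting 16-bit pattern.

Invert: 0000101001000001. Add 1: 0000101001000010.

0000101001000010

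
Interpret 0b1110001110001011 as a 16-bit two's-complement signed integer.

-7285

MSB is 1, so the value is negative.
Invert: 0001110001110100. Add 1: 0001110001110101 = 7285. So the value is −7285.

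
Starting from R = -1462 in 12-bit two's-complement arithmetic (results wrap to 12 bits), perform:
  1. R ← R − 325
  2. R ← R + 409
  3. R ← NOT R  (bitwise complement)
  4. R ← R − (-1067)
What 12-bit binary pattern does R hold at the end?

Start: R = -1462 = 101001001010.
R = -1462 − 325 = -1787 = 100100000101
R = -1787 + 409 = -1378 = 101010011110
R = NOT 101010011110 = 010101100001 = 1377
R = 1377 − (-1067) = 2444; wraps to -1652 = 100110001100

100110001100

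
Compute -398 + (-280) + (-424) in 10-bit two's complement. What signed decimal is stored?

-78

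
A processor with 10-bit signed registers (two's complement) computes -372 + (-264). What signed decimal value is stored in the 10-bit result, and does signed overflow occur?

388; overflow

-372 → 1010001100
-264 → 1011111000
  1010001100
+ 1011111000
= 0110000100  (discard carry-out 1)
Result 0110000100: MSB = 0 → value 388.
Both addends are negative but the stored result is non-negative: signed overflow. The true value -372 + (-264) = -636 lies outside [-512, 511].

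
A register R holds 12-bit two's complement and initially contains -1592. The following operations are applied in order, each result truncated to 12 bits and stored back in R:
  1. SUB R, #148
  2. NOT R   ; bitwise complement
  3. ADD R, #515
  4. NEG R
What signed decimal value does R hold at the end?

1842

Start: R = -1592 = 100111001000.
R = -1592 − 148 = -1740 = 100100110100
R = NOT 100100110100 = 011011001011 = 1739
R = 1739 + 515 = 2254; wraps to -1842 = 100011001110
R = −(-1842) = 1842 = 011100110010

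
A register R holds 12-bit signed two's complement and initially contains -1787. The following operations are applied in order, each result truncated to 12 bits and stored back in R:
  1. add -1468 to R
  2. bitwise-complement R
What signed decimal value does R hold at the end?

Start: R = -1787 = 100100000101.
R = -1787 + (-1468) = -3255; wraps to 841 = 001101001001
R = NOT 001101001001 = 110010110110 = -842

-842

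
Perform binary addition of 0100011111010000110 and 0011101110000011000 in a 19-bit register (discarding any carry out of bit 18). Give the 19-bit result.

1000001101010011110

  0100011111010000110
+ 0011101110000011000
= 1000001101010011110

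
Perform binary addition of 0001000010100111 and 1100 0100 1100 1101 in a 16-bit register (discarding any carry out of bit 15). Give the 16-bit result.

1101010101110100

  0001000010100111
+ 1100010011001101
= 1101010101110100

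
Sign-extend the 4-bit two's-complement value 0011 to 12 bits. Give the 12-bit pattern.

000000000011

MSB of 0011 is 0; replicate it into the new high bits.
00000000|0011 → 000000000011 (still 3).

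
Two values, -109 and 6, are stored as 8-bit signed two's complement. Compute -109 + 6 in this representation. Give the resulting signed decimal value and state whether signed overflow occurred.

-109 → 10010011
6 → 00000110
  10010011
+ 00000110
= 10011001
Result 10011001: MSB = 1 → 153 − 256 = -103.
Addends have opposite signs, so signed overflow cannot occur.

-103; no overflow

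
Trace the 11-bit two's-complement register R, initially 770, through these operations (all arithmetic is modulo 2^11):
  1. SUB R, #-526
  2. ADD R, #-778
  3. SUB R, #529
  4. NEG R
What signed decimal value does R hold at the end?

11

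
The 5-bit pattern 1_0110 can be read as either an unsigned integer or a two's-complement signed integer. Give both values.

unsigned = 22, signed = -10

Unsigned: 10110 = 22.
Signed: MSB=1 → 22 − 32 = -10.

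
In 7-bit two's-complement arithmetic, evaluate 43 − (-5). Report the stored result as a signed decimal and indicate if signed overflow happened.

48; no overflow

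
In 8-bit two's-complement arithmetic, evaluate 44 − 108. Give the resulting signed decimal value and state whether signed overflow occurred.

-64; no overflow

44 → 00101100
108 → 01101100
Subtract via negate-and-add: invert 01101100 + 1 = 10010100 (i.e. -108).
  00101100
+ 10010100
= 11000000
Result 11000000: MSB = 1 → 192 − 256 = -64.
Addends (after negating the subtrahend) have opposite signs, so signed overflow cannot occur.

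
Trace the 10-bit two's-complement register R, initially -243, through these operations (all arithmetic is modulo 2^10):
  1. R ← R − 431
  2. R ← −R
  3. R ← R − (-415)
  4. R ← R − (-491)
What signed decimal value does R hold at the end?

-468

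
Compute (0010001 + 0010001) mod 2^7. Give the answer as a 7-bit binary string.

  0010001
+ 0010001
= 0100010

0100010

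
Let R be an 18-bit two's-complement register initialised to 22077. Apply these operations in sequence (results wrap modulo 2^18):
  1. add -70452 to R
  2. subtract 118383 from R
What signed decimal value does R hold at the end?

95386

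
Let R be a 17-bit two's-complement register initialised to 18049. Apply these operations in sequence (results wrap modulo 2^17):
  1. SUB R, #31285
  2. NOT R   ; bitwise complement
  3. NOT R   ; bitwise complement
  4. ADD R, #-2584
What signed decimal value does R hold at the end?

-15820

Start: R = 18049 = 00100011010000001.
R = 18049 − 31285 = -13236 = 11100110001001100
R = NOT 11100110001001100 = 00011001110110011 = 13235
R = NOT 00011001110110011 = 11100110001001100 = -13236
R = -13236 + (-2584) = -15820 = 11100001000110100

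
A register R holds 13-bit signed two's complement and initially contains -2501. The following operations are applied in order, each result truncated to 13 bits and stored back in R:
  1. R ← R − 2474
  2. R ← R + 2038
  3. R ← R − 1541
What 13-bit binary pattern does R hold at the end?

0111010000010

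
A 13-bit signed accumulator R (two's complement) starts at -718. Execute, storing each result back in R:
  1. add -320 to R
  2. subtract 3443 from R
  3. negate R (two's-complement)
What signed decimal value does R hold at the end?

-3711

Start: R = -718 = 1110100110010.
R = -718 + (-320) = -1038 = 1101111110010
R = -1038 − 3443 = -4481; wraps to 3711 = 0111001111111
R = −(3711) = -3711 = 1000110000001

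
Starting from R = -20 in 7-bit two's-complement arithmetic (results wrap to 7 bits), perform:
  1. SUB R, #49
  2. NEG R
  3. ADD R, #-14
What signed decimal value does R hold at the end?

55

Start: R = -20 = 1101100.
R = -20 − 49 = -69; wraps to 59 = 0111011
R = −(59) = -59 = 1000101
R = -59 + (-14) = -73; wraps to 55 = 0110111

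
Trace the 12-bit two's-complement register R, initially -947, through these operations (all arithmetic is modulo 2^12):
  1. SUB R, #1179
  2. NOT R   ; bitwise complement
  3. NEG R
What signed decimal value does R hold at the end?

1971

Start: R = -947 = 110001001101.
R = -947 − 1179 = -2126; wraps to 1970 = 011110110010
R = NOT 011110110010 = 100001001101 = -1971
R = −(-1971) = 1971 = 011110110011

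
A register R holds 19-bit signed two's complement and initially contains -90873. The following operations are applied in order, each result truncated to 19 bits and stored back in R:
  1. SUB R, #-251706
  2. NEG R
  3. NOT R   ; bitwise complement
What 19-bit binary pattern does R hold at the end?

0100111010001000000

Start: R = -90873 = 1101001110100000111.
R = -90873 − (-251706) = 160833 = 0100111010001000001
R = −(160833) = -160833 = 1011000101110111111
R = NOT 1011000101110111111 = 0100111010001000000 = 160832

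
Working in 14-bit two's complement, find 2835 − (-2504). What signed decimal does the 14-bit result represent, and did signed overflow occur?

5339; no overflow

2835 → 00101100010011
-2504 → 11011000111000
Subtract via negate-and-add: invert 11011000111000 + 1 = 00100111001000 (i.e. 2504).
  00101100010011
+ 00100111001000
= 01010011011011
Result 01010011011011: MSB = 0 → value 5339.
Both addends (after negating the subtrahend) are non-negative and so is the stored result: no signed overflow.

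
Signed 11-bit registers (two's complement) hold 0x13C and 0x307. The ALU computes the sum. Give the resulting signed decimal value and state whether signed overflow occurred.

0x13C = 00100111100 = 316 (signed)
0x307 = 01100000111 = 775 (signed)
  00100111100
+ 01100000111
= 10001000011
Result 10001000011: MSB = 1 → 1091 − 2048 = -957.
Both addends are non-negative but the stored result is negative: signed overflow. The true value 316 + 775 = 1091 lies outside [-1024, 1023].

-957; overflow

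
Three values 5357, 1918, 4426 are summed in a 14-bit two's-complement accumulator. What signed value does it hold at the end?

-4683

5357 + 1918 = 7275 (01110001101011)
7275 + 4426 = 11701 → wraps to -4683 (10110110110101)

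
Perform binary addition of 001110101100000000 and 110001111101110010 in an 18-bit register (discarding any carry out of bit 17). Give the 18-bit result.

  001110101100000000
+ 110001111101110010
= 000000101001110010  (discard carry-out 1)

000000101001110010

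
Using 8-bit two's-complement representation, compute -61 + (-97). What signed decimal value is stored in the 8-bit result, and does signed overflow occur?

98; overflow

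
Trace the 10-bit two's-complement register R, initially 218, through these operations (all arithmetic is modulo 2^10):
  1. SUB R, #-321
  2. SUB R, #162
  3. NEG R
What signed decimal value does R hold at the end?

-377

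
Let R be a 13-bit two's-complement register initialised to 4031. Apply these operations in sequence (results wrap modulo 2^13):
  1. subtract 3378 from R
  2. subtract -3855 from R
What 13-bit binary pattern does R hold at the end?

1000110011100

Start: R = 4031 = 0111110111111.
R = 4031 − 3378 = 653 = 0001010001101
R = 653 − (-3855) = 4508; wraps to -3684 = 1000110011100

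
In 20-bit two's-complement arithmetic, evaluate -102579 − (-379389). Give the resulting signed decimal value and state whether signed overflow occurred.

-102579 → 11100110111101001101
-379389 → 10100011011000000011
Subtract via negate-and-add: invert 10100011011000000011 + 1 = 01011100100111111101 (i.e. 379389).
  11100110111101001101
+ 01011100100111111101
= 01000011100101001010  (discard carry-out 1)
Result 01000011100101001010: MSB = 0 → value 276810.
Addends (after negating the subtrahend) have opposite signs, so signed overflow cannot occur.

276810; no overflow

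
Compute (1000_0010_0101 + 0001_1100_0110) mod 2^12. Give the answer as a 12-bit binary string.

100111101011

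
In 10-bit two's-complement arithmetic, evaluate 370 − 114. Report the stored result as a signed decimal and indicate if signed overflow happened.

256; no overflow

370 → 0101110010
114 → 0001110010
Subtract via negate-and-add: invert 0001110010 + 1 = 1110001110 (i.e. -114).
  0101110010
+ 1110001110
= 0100000000  (discard carry-out 1)
Result 0100000000: MSB = 0 → value 256.
Addends (after negating the subtrahend) have opposite signs, so signed overflow cannot occur.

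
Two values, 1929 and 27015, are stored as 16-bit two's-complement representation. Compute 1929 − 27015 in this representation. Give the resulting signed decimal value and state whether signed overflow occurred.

-25086; no overflow

1929 → 0000011110001001
27015 → 0110100110000111
Subtract via negate-and-add: invert 0110100110000111 + 1 = 1001011001111001 (i.e. -27015).
  0000011110001001
+ 1001011001111001
= 1001111000000010
Result 1001111000000010: MSB = 1 → 40450 − 65536 = -25086.
Addends (after negating the subtrahend) have opposite signs, so signed overflow cannot occur.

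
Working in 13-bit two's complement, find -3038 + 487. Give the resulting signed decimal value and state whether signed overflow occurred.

-2551; no overflow

-3038 → 1010000100010
487 → 0000111100111
  1010000100010
+ 0000111100111
= 1011000001001
Result 1011000001001: MSB = 1 → 5641 − 8192 = -2551.
Addends have opposite signs, so signed overflow cannot occur.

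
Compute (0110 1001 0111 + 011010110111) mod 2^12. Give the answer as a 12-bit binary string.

110101001110

  011010010111
+ 011010110111
= 110101001110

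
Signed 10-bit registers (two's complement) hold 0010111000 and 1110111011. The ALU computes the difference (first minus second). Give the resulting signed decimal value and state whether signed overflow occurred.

0010111000 = 184 (signed)
1110111011 = -69 (signed)
Subtract via negate-and-add: invert 1110111011 + 1 = 0001000101 (i.e. 69).
  0010111000
+ 0001000101
= 0011111101
Result 0011111101: MSB = 0 → value 253.
Both addends (after negating the subtrahend) are non-negative and so is the stored result: no signed overflow.

253; no overflow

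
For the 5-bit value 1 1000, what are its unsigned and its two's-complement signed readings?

Unsigned: 11000 = 24.
Signed: MSB=1 → 24 − 32 = -8.

unsigned = 24, signed = -8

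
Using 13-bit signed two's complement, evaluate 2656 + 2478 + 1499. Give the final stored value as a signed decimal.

2656 + 2478 = 5134 → wraps to -3058 (1010000001110)
-3058 + 1499 = -1559 (1100111101001)

-1559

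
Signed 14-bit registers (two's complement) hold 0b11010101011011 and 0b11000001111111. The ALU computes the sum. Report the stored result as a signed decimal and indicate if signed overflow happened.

-6694; no overflow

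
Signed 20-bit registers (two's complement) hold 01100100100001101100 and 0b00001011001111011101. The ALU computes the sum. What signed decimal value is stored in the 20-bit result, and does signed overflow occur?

01100100100001101100 = 411756 (signed)
0b00001011001111011101 → 00001011001111011101 = 46045 (signed)
  01100100100001101100
+ 00001011001111011101
= 01101111110001001001
Result 01101111110001001001: MSB = 0 → value 457801.
Both addends are non-negative and so is the stored result: no signed overflow.

457801; no overflow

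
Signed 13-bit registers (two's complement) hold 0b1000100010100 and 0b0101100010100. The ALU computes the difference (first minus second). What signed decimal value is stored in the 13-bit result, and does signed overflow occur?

0b1000100010100 → 1000100010100 = -3820 (signed)
0b0101100010100 → 0101100010100 = 2836 (signed)
Subtract via negate-and-add: invert 0101100010100 + 1 = 1010011101100 (i.e. -2836).
  1000100010100
+ 1010011101100
= 0011000000000  (discard carry-out 1)
Result 0011000000000: MSB = 0 → value 1536.
Both addends (after negating the subtrahend) are negative but the stored result is non-negative: signed overflow. The true value -3820 − 2836 = -6656 lies outside [-4096, 4095].

1536; overflow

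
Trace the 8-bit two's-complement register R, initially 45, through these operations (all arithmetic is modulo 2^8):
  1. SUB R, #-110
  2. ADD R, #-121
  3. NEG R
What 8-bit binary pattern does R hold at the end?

11011110

Start: R = 45 = 00101101.
R = 45 − (-110) = 155; wraps to -101 = 10011011
R = -101 + (-121) = -222; wraps to 34 = 00100010
R = −(34) = -34 = 11011110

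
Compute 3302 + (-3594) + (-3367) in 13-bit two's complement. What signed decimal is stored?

3302 + (-3594) = -292 (1111011011100)
-292 + (-3367) = -3659 (1000110110101)

-3659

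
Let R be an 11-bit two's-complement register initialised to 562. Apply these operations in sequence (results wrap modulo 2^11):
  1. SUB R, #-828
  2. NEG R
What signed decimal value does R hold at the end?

Start: R = 562 = 01000110010.
R = 562 − (-828) = 1390; wraps to -658 = 10101101110
R = −(-658) = 658 = 01010010010

658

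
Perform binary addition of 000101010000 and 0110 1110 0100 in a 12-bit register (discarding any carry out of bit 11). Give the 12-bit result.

  000101010000
+ 011011100100
= 100000110100

100000110100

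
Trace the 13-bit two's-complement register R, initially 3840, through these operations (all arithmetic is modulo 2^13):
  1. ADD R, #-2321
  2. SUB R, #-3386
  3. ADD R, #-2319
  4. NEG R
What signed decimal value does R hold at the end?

-2586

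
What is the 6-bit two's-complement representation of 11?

001011

11 is non-negative, so write it directly in 6 bits: 001011.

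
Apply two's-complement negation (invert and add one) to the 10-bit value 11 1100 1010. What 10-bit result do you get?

Invert: 0000110101. Add 1: 0000110110.

0000110110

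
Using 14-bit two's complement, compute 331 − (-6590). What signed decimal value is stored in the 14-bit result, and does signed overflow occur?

6921; no overflow

331 → 00000101001011
-6590 → 10011001000010
Subtract via negate-and-add: invert 10011001000010 + 1 = 01100110111110 (i.e. 6590).
  00000101001011
+ 01100110111110
= 01101100001001
Result 01101100001001: MSB = 0 → value 6921.
Both addends (after negating the subtrahend) are non-negative and so is the stored result: no signed overflow.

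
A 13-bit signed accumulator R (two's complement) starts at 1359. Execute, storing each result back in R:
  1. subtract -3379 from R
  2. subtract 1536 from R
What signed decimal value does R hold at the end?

3202

Start: R = 1359 = 0010101001111.
R = 1359 − (-3379) = 4738; wraps to -3454 = 1001010000010
R = -3454 − 1536 = -4990; wraps to 3202 = 0110010000010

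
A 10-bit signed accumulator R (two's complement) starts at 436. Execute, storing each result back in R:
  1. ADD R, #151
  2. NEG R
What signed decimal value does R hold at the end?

437

Start: R = 436 = 0110110100.
R = 436 + 151 = 587; wraps to -437 = 1001001011
R = −(-437) = 437 = 0110110101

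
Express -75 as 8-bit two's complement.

|-75| = 75 = 01001011 in 8 bits.
Invert the bits: 10110100. Add 1: 10110101.
Check: 10110101 reads as 181 − 256 = -75.

10110101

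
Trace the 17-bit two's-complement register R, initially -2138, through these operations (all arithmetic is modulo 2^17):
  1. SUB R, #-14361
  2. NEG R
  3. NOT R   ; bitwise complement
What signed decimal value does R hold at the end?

12222

Start: R = -2138 = 11111011110100110.
R = -2138 − (-14361) = 12223 = 00010111110111111
R = −(12223) = -12223 = 11101000001000001
R = NOT 11101000001000001 = 00010111110111110 = 12222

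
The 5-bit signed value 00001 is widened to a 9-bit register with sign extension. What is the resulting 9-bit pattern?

000000001

MSB of 00001 is 0; replicate it into the new high bits.
0000|00001 → 000000001 (still 1).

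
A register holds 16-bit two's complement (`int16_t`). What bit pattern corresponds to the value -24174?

1010000110010010

|-24174| = 24174 = 0101111001101110 in 16 bits.
Invert the bits: 1010000110010001. Add 1: 1010000110010010.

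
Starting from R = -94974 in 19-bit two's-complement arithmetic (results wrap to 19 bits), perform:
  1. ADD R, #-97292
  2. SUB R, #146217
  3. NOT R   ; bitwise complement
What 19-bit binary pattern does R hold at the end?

1010010101000110010

Start: R = -94974 = 1101000110100000010.
R = -94974 + (-97292) = -192266 = 1010001000011110110
R = -192266 − 146217 = -338483; wraps to 185805 = 0101101010111001101
R = NOT 0101101010111001101 = 1010010101000110010 = -185806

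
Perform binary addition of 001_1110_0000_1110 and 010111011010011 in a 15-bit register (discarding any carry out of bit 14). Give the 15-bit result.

100110011100001

  001111000001110
+ 010111011010011
= 100110011100001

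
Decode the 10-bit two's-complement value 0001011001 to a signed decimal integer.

MSB is 0, so the value is non-negative: 0001011001 = 89.

89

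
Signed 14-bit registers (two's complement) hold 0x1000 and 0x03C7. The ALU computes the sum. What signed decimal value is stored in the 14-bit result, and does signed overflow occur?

0x1000 = 01000000000000 = 4096 (signed)
0x03C7 = 00001111000111 = 967 (signed)
  01000000000000
+ 00001111000111
= 01001111000111
Result 01001111000111: MSB = 0 → value 5063.
Both addends are non-negative and so is the stored result: no signed overflow.

5063; no overflow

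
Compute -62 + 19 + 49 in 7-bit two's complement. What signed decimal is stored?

6

-62 + 19 = -43 (1010101)
-43 + 49 = 6 (0000110)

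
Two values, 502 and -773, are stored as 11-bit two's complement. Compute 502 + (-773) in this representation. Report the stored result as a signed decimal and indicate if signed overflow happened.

502 → 00111110110
-773 → 10011111011
  00111110110
+ 10011111011
= 11011110001
Result 11011110001: MSB = 1 → 1777 − 2048 = -271.
Addends have opposite signs, so signed overflow cannot occur.

-271; no overflow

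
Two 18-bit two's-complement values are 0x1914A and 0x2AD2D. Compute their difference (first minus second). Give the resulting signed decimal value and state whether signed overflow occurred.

-72675; overflow

0x1914A = 011001000101001010 = 102730 (signed)
0x2AD2D = 101010110100101101 = -86739 (signed)
Subtract via negate-and-add: invert 101010110100101101 + 1 = 010101001011010011 (i.e. 86739).
  011001000101001010
+ 010101001011010011
= 101110010000011101
Result 101110010000011101: MSB = 1 → 189469 − 262144 = -72675.
Both addends (after negating the subtrahend) are non-negative but the stored result is negative: signed overflow. The true value 102730 − (-86739) = 189469 lies outside [-131072, 131071].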